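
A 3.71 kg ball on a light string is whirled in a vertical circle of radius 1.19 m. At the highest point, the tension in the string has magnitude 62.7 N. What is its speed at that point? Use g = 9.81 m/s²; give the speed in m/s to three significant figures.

At the top, T + mg = mv²/r, so v = √(r(T/m + g)) = √(1.19 × (62.7/3.71 + 9.81)) = √(1.19 × 26.71) = √31.79 = 5.638 m/s.

5.64 m/s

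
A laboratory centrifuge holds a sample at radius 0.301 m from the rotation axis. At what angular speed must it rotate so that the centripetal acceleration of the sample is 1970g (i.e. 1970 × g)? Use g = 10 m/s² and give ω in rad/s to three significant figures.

Centripetal acceleration a_c = ω²r. Setting ω²r = 1970g:
ω = √(1970g / r) = √(1970 × 10.0 / 0.301) = √65450 = 255.8 rad/s.

256 rad/s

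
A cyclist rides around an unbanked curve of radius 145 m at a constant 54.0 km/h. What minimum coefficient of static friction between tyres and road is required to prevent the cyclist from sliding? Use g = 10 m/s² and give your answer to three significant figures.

0.155

v = 54.0/3.6 = 15.00 m/s.
Friction provides the centripetal force: μ_s m g = m v²/r, so μ_s = v²/(g r) = (15.00)²/(10.0 × 145) = 225.0/1450 = 0.1552.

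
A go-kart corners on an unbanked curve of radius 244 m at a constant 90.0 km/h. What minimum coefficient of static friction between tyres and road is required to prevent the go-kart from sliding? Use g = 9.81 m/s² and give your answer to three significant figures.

v = 90.0/3.6 = 25.00 m/s.
Friction provides the centripetal force: μ_s m g = m v²/r, so μ_s = v²/(g r) = (25.00)²/(9.81 × 244) = 625.0/2394 = 0.2611.

0.261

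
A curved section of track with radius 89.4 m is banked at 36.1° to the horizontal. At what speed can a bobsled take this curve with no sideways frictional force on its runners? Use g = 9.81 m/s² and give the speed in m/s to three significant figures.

On a frictionless banked curve, N sinθ = mv²/r and N cosθ = mg, so tanθ = v²/(rg).
v = √(r g tanθ) = √(89.4 × 9.81 × tan 36.1°) = √(89.4 × 9.81 × 0.7292) = √639.5 = 25.29 m/s.

25.3 m/s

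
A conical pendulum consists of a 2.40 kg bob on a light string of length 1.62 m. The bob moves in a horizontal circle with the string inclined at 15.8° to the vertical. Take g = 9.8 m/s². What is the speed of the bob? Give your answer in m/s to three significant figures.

The radius of the circle is r = L sinθ = 1.62 × sin 15.8° = 0.4411 m.
Horizontally T sinθ = mv²/r and vertically T cosθ = mg, so tanθ = v²/(rg).
v = √(r g tanθ) = √(0.4411 × 9.8 × 0.2830) = √1.223 = 1.106 m/s.

1.11 m/s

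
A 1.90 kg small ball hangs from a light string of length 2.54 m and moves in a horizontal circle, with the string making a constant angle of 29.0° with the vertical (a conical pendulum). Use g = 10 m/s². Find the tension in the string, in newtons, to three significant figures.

Vertically the bob has no acceleration, so T cosθ = mg.
T = mg/cosθ = 1.90 × 10.0 / cos 29.0° = 19.00/0.8746 = 21.72 N.

21.7 N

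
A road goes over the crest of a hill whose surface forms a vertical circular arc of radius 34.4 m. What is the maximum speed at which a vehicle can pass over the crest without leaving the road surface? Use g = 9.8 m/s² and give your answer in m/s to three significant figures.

At the crest the centre of the circle is below the vehicle, so the net downward (centripetal) force is mg − N = mv²/r.
The vehicle leaves the road when N → 0, giving v_max = √(g r) = √(9.8 × 34.4) = 18.36 m/s.

18.4 m/s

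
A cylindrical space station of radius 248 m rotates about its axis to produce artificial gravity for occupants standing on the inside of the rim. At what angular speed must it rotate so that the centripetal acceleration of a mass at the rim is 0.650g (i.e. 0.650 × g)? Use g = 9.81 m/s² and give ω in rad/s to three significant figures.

0.160 rad/s

Centripetal acceleration a_c = ω²r. Setting ω²r = 0.650g:
ω = √(0.650g / r) = √(0.650 × 9.81 / 248) = √0.02571 = 0.1603 rad/s.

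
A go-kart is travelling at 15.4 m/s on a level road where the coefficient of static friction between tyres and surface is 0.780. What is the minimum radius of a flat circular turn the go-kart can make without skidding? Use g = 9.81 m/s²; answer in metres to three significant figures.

31.0 m

At the limit, μ_s m g = m v²/r, so r_min = v²/(μ_s g) = (15.4)²/(0.780 × 9.81) = 237.2/7.652 = 30.99 m.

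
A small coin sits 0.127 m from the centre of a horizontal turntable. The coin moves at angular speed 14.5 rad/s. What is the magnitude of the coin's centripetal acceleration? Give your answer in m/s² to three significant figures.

v = ωr = 14.5 × 0.127 = 1.842 m/s.
a_c = v²/r = (1.842)²/0.127 = 3.391/0.127 = 26.70 m/s².

26.7 m/s²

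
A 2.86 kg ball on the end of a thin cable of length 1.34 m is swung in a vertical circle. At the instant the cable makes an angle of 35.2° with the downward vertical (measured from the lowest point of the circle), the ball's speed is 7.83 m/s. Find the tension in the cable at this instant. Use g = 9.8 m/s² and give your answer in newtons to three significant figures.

Take the radial direction toward the centre of the circle as positive. The component of the weight along the string toward the centre is −mg cos φ (φ measured from the bottom), so Newton's second law along the string gives T − mg cos φ = m v²/r.
cos 35.2° = 0.8171, so T = m(v²/r + g cos φ) = 2.86 × ((7.83)²/1.34 + 9.8 × 0.8171) = 2.86 × (45.75 + (8.008)) = 2.86 × 53.76 = 153.8 N.

154 N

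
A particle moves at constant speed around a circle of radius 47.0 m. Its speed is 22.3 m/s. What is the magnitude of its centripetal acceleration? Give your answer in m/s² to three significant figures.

10.6 m/s²

a_c = v²/r = (22.30)²/47.0 = 497.3/47.0 = 10.58 m/s².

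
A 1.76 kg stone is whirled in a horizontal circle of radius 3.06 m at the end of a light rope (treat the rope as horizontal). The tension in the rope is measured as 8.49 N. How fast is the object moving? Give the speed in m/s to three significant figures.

3.84 m/s

T = m v²/r ⇒ v = √(T r / m) = √(8.49 × 3.06 / 1.76) = √14.76 = 3.842 m/s.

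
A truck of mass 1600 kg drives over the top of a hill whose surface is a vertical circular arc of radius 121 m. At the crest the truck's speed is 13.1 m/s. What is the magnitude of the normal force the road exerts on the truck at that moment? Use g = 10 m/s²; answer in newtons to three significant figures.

At the crest the centripetal acceleration points downward (toward the centre of the arc), so mg − N = mv²/r.
N = m(g − v²/r) = 1600 × (10.0 − (13.1)²/121) = 1600 × (10.0 − 1.418) = 1600 × 8.582 = 13730 N.

13700 N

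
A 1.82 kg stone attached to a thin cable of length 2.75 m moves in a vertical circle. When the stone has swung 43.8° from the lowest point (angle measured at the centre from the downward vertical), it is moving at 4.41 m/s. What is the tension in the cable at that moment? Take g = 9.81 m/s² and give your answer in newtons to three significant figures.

25.8 N

Take the radial direction toward the centre of the circle as positive. The component of the weight along the string toward the centre is −mg cos φ (φ measured from the bottom), so Newton's second law along the string gives T − mg cos φ = m v²/r.
cos 43.8° = 0.7218, so T = m(v²/r + g cos φ) = 1.82 × ((4.41)²/2.75 + 9.81 × 0.7218) = 1.82 × (7.072 + (7.080)) = 1.82 × 14.15 = 25.76 N.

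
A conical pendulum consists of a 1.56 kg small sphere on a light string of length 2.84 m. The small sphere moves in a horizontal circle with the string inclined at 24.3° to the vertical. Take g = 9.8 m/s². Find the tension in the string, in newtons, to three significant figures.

Vertically the bob has no acceleration, so T cosθ = mg.
T = mg/cosθ = 1.56 × 9.8 / cos 24.3° = 15.29/0.9114 = 16.77 N.

16.8 N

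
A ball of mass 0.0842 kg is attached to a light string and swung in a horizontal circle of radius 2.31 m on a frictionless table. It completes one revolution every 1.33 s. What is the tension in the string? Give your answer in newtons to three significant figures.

v = 2πr/T = 2π × 2.31/1.33 = 10.91 m/s.
The tension is the only horizontal force, so it supplies the full centripetal force: T = m v²/r = 0.0842 × (10.91)²/2.31 = 0.0842 × 119.1/2.31 = 4.341 N.

4.34 N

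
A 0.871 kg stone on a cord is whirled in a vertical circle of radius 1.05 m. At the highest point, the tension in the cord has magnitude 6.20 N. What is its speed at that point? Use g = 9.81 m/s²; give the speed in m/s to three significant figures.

At the top, T + mg = mv²/r, so v = √(r(T/m + g)) = √(1.05 × (6.20/0.871 + 9.81)) = √(1.05 × 16.93) = √17.77 = 4.216 m/s.

4.22 m/s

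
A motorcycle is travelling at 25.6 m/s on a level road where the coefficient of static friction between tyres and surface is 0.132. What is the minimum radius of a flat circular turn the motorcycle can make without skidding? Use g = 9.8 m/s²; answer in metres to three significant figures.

507 m

At the limit, μ_s m g = m v²/r, so r_min = v²/(μ_s g) = (25.6)²/(0.132 × 9.8) = 655.4/1.294 = 506.6 m.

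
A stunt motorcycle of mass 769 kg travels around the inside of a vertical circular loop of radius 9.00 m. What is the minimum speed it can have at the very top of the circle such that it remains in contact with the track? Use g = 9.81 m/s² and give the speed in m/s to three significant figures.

At the top, both weight mg and N point toward the centre: N + mg = mv²/r.
At minimum speed N → 0, so mg = mv_min²/r ⇒ v_min = √(g r) = √(9.81 × 9.00) = 9.396 m/s.

9.40 m/s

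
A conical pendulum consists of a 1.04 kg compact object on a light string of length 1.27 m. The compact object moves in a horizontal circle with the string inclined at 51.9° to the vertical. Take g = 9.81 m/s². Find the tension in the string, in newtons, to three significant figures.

Vertically the bob has no acceleration, so T cosθ = mg.
T = mg/cosθ = 1.04 × 9.81 / cos 51.9° = 10.20/0.6170 = 16.53 N.

16.5 N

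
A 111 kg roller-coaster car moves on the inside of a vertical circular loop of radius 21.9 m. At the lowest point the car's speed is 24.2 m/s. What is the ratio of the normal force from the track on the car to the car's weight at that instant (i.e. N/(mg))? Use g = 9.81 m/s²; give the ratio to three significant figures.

3.73

At the bottom, N − mg = mv²/r, so N = m(v²/r + g) and N/(mg) = v²/(rg) + 1 = (24.2)²/(21.9 × 9.81) + 1 = 2.726 + 1 = 3.726.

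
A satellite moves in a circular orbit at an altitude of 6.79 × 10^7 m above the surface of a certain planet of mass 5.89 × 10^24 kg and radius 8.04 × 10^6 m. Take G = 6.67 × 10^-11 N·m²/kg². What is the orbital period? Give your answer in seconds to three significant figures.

r = R + h = 8.04 × 10^6 + 6.79 × 10^7 = 7.594 × 10^7 m. Gravity provides the centripetal force: G M m / r² = m v² / r ⇒ v = √(GM/r) = 2274 m/s.
T = 2πr/v = 2π × 7.594 × 10^7 / 2274 = 209800 s.

210000 s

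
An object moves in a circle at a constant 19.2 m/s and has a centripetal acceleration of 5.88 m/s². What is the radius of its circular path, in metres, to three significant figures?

a_c = v²/r ⇒ r = v²/a_c = (19.2)²/5.88 = 368.6/5.88 = 62.69 m.

62.7 m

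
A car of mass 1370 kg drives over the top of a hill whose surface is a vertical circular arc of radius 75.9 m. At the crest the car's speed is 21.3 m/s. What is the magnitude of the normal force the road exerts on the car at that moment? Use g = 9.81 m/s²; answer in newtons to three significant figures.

At the crest the centripetal acceleration points downward (toward the centre of the arc), so mg − N = mv²/r.
N = m(g − v²/r) = 1370 × (9.81 − (21.3)²/75.9) = 1370 × (9.81 − 5.977) = 1370 × 3.833 = 5251 N.

5250 N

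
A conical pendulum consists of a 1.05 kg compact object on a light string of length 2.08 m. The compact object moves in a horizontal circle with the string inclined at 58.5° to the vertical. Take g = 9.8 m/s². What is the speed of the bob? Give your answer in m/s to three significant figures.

5.33 m/s

The radius of the circle is r = L sinθ = 2.08 × sin 58.5° = 1.773 m.
Horizontally T sinθ = mv²/r and vertically T cosθ = mg, so tanθ = v²/(rg).
v = √(r g tanθ) = √(1.773 × 9.8 × 1.632) = √28.36 = 5.326 m/s.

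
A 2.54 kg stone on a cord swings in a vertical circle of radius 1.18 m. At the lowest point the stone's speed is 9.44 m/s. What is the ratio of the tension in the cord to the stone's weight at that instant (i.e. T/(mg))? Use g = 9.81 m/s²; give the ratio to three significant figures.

8.70

At the bottom, T − mg = mv²/r, so T = m(v²/r + g) and T/(mg) = v²/(rg) + 1 = (9.44)²/(1.18 × 9.81) + 1 = 7.698 + 1 = 8.698.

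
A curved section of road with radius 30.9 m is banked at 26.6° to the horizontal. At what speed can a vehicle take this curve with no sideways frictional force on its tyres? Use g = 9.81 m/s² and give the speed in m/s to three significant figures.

On a frictionless banked curve, N sinθ = mv²/r and N cosθ = mg, so tanθ = v²/(rg).
v = √(r g tanθ) = √(30.9 × 9.81 × tan 26.6°) = √(30.9 × 9.81 × 0.5008) = √151.8 = 12.32 m/s.

12.3 m/s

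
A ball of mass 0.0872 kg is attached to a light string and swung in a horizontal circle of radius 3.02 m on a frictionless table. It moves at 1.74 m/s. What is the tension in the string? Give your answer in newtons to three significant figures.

0.0874 N

The tension is the only horizontal force, so it supplies the full centripetal force: T = m v²/r = 0.0872 × (1.740)²/3.02 = 0.0872 × 3.028/3.02 = 0.08742 N.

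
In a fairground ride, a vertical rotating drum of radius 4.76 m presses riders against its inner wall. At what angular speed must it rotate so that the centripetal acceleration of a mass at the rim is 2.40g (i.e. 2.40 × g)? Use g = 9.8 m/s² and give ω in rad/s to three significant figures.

Centripetal acceleration a_c = ω²r. Setting ω²r = 2.40g:
ω = √(2.40g / r) = √(2.40 × 9.8 / 4.76) = √4.941 = 2.223 rad/s.

2.22 rad/s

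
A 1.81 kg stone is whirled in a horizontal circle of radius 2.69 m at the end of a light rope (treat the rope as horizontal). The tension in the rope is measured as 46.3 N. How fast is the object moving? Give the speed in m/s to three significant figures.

8.30 m/s

T = m v²/r ⇒ v = √(T r / m) = √(46.3 × 2.69 / 1.81) = √68.81 = 8.295 m/s.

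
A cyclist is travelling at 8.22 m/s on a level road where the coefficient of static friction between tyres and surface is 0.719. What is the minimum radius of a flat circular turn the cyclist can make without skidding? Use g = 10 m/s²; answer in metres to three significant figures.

9.40 m

At the limit, μ_s m g = m v²/r, so r_min = v²/(μ_s g) = (8.22)²/(0.719 × 10.0) = 67.57/7.190 = 9.398 m.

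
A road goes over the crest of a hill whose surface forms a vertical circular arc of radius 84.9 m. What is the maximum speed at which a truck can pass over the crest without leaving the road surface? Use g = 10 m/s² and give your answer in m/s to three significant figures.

At the crest the centre of the circle is below the truck, so the net downward (centripetal) force is mg − N = mv²/r.
The truck leaves the road when N → 0, giving v_max = √(g r) = √(10.0 × 84.9) = 29.14 m/s.

29.1 m/s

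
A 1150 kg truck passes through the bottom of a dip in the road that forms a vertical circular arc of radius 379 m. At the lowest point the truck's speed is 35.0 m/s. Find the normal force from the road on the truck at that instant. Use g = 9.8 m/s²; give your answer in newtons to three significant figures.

15000 N

At the lowest point, N points up (toward the centre) and the weight mg points down (away from the centre), so the net inward force is N − mg = mv²/r.
N = m(v²/r + g) = 1150 × ((35.0)²/379 + 9.8) = 1150 × (3.232 + 9.8) = 1150 × 13.03 = 14990 N.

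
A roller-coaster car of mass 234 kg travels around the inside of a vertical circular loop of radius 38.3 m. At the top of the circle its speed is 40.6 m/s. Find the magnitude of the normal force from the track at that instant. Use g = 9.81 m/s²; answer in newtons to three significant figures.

At the top, both N and the weight mg point inward (toward the centre), so N + mg = mv²/r.
N = m(v²/r − g) = 234 × ((40.6)²/38.3 − 9.81) = 234 × (43.04 − 9.81) = 234 × 33.23 = 7775 N.

7780 N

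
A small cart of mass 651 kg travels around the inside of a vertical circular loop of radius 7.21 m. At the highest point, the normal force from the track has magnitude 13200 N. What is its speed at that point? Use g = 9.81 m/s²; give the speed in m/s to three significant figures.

At the top, N + mg = mv²/r, so v = √(r(N/m + g)) = √(7.21 × (13200/651 + 9.81)) = √(7.21 × 30.09) = √216.9 = 14.73 m/s.

14.7 m/s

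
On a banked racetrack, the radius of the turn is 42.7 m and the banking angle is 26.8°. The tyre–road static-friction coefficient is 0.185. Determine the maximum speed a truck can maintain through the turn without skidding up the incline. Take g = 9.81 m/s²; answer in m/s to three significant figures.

17.9 m/s

At the maximum speed, friction acts down the slope at its limiting value f = μN. Radially (horizontal, toward centre): N sinθ + μN cosθ = mv²/r. Vertically: N cosθ − μN sinθ = mg.
Dividing: v² = r g (sinθ + μcosθ)/(cosθ − μsinθ).
sinθ + μcosθ = 0.4509 + 0.185×0.8926 = 0.6160; cosθ − μsinθ = 0.8926 − 0.185×0.4509 = 0.8092.
v² = 42.7 × 9.81 × 0.6160/0.8092 = 318.9 m²/s², so v = 17.86 m/s.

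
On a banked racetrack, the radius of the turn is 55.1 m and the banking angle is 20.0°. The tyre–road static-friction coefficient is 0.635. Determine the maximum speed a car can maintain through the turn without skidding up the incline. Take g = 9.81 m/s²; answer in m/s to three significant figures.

26.5 m/s

At the maximum speed, friction acts down the slope at its limiting value f = μN. Radially (horizontal, toward centre): N sinθ + μN cosθ = mv²/r. Vertically: N cosθ − μN sinθ = mg.
Dividing: v² = r g (sinθ + μcosθ)/(cosθ − μsinθ).
sinθ + μcosθ = 0.3420 + 0.635×0.9397 = 0.9387; cosθ − μsinθ = 0.9397 − 0.635×0.3420 = 0.7225.
v² = 55.1 × 9.81 × 0.9387/0.7225 = 702.3 m²/s², so v = 26.50 m/s.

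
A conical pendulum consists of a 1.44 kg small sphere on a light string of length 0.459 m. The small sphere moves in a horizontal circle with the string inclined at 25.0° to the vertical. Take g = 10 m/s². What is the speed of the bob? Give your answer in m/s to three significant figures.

The radius of the circle is r = L sinθ = 0.459 × sin 25.0° = 0.1940 m.
Horizontally T sinθ = mv²/r and vertically T cosθ = mg, so tanθ = v²/(rg).
v = √(r g tanθ) = √(0.1940 × 10.0 × 0.4663) = √0.9046 = 0.9511 m/s.

0.951 m/s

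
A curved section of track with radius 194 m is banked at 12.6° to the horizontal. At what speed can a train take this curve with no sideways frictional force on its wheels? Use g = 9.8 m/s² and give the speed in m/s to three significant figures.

20.6 m/s

On a frictionless banked curve, N sinθ = mv²/r and N cosθ = mg, so tanθ = v²/(rg).
v = √(r g tanθ) = √(194 × 9.8 × tan 12.6°) = √(194 × 9.8 × 0.2235) = √425.0 = 20.61 m/s.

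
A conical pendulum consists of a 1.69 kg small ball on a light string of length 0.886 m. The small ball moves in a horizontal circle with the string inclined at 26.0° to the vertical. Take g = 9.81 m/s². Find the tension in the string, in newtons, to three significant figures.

Vertically the bob has no acceleration, so T cosθ = mg.
T = mg/cosθ = 1.69 × 9.81 / cos 26.0° = 16.58/0.8988 = 18.45 N.

18.4 N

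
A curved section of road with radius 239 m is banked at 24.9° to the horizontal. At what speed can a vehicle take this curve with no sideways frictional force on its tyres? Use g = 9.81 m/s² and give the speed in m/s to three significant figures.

33.0 m/s

On a frictionless banked curve, N sinθ = mv²/r and N cosθ = mg, so tanθ = v²/(rg).
v = √(r g tanθ) = √(239 × 9.81 × tan 24.9°) = √(239 × 9.81 × 0.4642) = √1088 = 32.99 m/s.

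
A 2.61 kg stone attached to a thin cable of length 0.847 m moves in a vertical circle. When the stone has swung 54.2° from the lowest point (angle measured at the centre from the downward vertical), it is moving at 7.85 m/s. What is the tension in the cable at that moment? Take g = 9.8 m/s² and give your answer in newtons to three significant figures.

Take the radial direction toward the centre of the circle as positive. The component of the weight along the string toward the centre is −mg cos φ (φ measured from the bottom), so Newton's second law along the string gives T − mg cos φ = m v²/r.
cos 54.2° = 0.5850, so T = m(v²/r + g cos φ) = 2.61 × ((7.85)²/0.847 + 9.8 × 0.5850) = 2.61 × (72.75 + (5.733)) = 2.61 × 78.49 = 204.8 N.

205 N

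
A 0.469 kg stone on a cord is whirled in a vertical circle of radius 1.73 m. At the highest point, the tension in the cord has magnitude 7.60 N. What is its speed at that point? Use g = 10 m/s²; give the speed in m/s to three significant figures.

6.73 m/s

At the top, T + mg = mv²/r, so v = √(r(T/m + g)) = √(1.73 × (7.60/0.469 + 10.0)) = √(1.73 × 26.20) = √45.33 = 6.733 m/s.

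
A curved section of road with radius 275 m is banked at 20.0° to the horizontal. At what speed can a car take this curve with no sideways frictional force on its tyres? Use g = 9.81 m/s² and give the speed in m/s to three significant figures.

On a frictionless banked curve, N sinθ = mv²/r and N cosθ = mg, so tanθ = v²/(rg).
v = √(r g tanθ) = √(275 × 9.81 × tan 20.0°) = √(275 × 9.81 × 0.3640) = √981.9 = 31.34 m/s.

31.3 m/s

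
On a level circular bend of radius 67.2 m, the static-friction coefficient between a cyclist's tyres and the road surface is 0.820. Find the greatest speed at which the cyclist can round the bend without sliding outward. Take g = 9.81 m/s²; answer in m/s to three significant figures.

On a flat curve, static friction is the only horizontal force, so it must supply the full centripetal force: μ_s m g = m v²/r.
Mass cancels: v_max = √(μ_s g r) = √(0.820 × 9.81 × 67.2) = √540.6 = 23.25 m/s.

23.3 m/s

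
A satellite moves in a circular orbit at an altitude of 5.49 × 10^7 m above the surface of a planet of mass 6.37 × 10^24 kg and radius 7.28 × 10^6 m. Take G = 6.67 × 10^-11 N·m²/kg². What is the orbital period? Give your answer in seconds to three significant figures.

r = R + h = 7.28 × 10^6 + 5.49 × 10^7 = 6.218 × 10^7 m. Gravity provides the centripetal force: G M m / r² = m v² / r ⇒ v = √(GM/r) = 2614 m/s.
T = 2πr/v = 2π × 6.218 × 10^7 / 2614 = 149500 s.

149000 s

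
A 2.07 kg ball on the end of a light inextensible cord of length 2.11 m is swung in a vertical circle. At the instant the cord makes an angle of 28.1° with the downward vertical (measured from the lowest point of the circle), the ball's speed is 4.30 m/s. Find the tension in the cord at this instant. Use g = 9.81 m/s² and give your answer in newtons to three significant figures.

36.1 N

Take the radial direction toward the centre of the circle as positive. The component of the weight along the string toward the centre is −mg cos φ (φ measured from the bottom), so Newton's second law along the string gives T − mg cos φ = m v²/r.
cos 28.1° = 0.8821, so T = m(v²/r + g cos φ) = 2.07 × ((4.30)²/2.11 + 9.81 × 0.8821) = 2.07 × (8.763 + (8.654)) = 2.07 × 17.42 = 36.05 N.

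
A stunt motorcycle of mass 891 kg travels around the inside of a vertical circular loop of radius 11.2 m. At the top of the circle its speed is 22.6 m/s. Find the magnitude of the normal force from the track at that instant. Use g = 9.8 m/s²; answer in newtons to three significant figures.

At the top, both N and the weight mg point inward (toward the centre), so N + mg = mv²/r.
N = m(v²/r − g) = 891 × ((22.6)²/11.2 − 9.8) = 891 × (45.60 − 9.8) = 891 × 35.80 = 31900 N.

31900 N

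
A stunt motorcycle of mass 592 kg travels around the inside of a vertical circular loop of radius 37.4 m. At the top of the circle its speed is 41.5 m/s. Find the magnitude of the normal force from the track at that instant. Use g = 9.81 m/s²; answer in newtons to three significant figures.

21500 N

At the top, both N and the weight mg point inward (toward the centre), so N + mg = mv²/r.
N = m(v²/r − g) = 592 × ((41.5)²/37.4 − 9.81) = 592 × (46.05 − 9.81) = 592 × 36.24 = 21450 N.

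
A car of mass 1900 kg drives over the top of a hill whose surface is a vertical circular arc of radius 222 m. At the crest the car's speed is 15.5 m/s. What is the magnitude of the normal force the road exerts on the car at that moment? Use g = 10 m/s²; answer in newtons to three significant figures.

16900 N

At the crest the centripetal acceleration points downward (toward the centre of the arc), so mg − N = mv²/r.
N = m(g − v²/r) = 1900 × (10.0 − (15.5)²/222) = 1900 × (10.0 − 1.082) = 1900 × 8.918 = 16940 N.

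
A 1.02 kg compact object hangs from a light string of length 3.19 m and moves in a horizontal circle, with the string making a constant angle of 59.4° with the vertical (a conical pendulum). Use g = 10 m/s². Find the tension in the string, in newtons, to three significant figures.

Vertically the bob has no acceleration, so T cosθ = mg.
T = mg/cosθ = 1.02 × 10.0 / cos 59.4° = 10.20/0.5090 = 20.04 N.

20.0 N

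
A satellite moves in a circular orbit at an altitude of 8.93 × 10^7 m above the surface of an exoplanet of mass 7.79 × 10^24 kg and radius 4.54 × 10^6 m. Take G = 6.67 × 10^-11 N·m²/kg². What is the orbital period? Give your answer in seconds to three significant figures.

251000 s

r = R + h = 4.54 × 10^6 + 8.93 × 10^7 = 9.384 × 10^7 m. Gravity provides the centripetal force: G M m / r² = m v² / r ⇒ v = √(GM/r) = 2353 m/s.
T = 2πr/v = 2π × 9.384 × 10^7 / 2353 = 250600 s.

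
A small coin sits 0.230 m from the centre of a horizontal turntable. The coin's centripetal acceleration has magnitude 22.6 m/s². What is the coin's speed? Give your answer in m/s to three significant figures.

2.28 m/s

a_c = v²/r ⇒ v = √(a_c · r) = √(22.6 × 0.230) = √5.198 = 2.280 m/s.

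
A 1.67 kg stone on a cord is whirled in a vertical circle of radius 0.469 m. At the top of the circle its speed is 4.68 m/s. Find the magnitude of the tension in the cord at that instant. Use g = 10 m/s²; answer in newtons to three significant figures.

61.3 N

At the top, both T and the weight mg point inward (toward the centre), so T + mg = mv²/r.
T = m(v²/r − g) = 1.67 × ((4.68)²/0.469 − 10.0) = 1.67 × (46.70 − 10.0) = 1.67 × 36.70 = 61.29 N.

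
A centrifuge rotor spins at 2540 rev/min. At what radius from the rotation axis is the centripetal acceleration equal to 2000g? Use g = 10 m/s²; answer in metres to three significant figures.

0.283 m

ω = 2540 rev/min × 2π/60 = 266.0 rad/s.
a_c = ω²r = 2000g ⇒ r = 2000 × 10.0 / (266.0)² = 20000/70750 = 0.2827 m.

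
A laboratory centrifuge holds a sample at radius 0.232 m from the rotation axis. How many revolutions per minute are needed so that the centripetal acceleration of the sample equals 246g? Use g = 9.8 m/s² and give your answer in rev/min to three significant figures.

973 rev/min

Require ω²r = 246g, so ω = √(246 × 9.8/0.232) = 101.9 rad/s.
In rev/min: ω × 60/(2π) = 101.9 × 60/(2π) = 973.4 rev/min.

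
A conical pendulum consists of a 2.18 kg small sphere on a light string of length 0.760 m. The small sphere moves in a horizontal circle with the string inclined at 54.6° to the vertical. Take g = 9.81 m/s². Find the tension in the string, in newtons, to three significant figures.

36.9 N

Vertically the bob has no acceleration, so T cosθ = mg.
T = mg/cosθ = 2.18 × 9.81 / cos 54.6° = 21.39/0.5793 = 36.92 N.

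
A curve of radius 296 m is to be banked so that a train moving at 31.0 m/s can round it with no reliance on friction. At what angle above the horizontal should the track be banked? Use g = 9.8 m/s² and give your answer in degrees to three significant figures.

18.3°

For a frictionless banked turn: horizontally N sinθ = mv²/r and vertically N cosθ = mg.
Dividing: tanθ = v²/(r g) = (31.0)²/(296 × 9.8) = 961.0/2901 = 0.3313.
θ = arctan(0.3313) = 18.33°.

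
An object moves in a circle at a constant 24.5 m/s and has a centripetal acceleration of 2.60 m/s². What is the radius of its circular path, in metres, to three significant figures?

a_c = v²/r ⇒ r = v²/a_c = (24.5)²/2.60 = 600.2/2.60 = 230.9 m.

231 m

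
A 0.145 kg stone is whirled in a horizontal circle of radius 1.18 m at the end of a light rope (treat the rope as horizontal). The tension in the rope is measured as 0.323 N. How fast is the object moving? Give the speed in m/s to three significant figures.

T = m v²/r ⇒ v = √(T r / m) = √(0.323 × 1.18 / 0.145) = √2.629 = 1.621 m/s.

1.62 m/s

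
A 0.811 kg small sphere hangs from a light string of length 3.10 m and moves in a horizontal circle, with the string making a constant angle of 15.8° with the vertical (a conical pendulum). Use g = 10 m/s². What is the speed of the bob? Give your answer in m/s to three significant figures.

The radius of the circle is r = L sinθ = 3.10 × sin 15.8° = 0.8441 m.
Horizontally T sinθ = mv²/r and vertically T cosθ = mg, so tanθ = v²/(rg).
v = √(r g tanθ) = √(0.8441 × 10.0 × 0.2830) = √2.388 = 1.545 m/s.

1.55 m/s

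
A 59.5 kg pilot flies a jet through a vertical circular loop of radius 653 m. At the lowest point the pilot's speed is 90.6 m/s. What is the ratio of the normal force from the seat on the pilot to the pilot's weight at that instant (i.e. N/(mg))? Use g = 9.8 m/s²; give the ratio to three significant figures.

At the bottom, N − mg = mv²/r, so N = m(v²/r + g) and N/(mg) = v²/(rg) + 1 = (90.6)²/(653 × 9.8) + 1 = 1.283 + 1 = 2.283.

2.28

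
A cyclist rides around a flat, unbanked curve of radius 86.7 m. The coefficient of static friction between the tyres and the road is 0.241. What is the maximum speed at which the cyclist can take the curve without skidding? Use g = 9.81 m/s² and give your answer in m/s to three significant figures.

Friction provides the centripetal force on a flat curve. At maximum speed it is at its limiting value: μ_s m g = m v²/r.
Mass cancels: v_max = √(μ_s g r) = √(0.241 × 9.81 × 86.7) = √205.0 = 14.32 m/s.

14.3 m/s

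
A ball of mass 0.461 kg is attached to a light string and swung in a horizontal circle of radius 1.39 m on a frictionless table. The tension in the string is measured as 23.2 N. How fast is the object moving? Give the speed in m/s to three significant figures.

8.36 m/s

T = m v²/r ⇒ v = √(T r / m) = √(23.2 × 1.39 / 0.461) = √69.95 = 8.364 m/s.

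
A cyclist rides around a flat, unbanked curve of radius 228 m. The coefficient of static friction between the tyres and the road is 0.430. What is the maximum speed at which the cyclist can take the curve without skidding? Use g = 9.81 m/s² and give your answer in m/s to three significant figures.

31.0 m/s

Friction provides the centripetal force on a flat curve. At maximum speed it is at its limiting value: μ_s m g = m v²/r.
Mass cancels: v_max = √(μ_s g r) = √(0.430 × 9.81 × 228) = √961.8 = 31.01 m/s.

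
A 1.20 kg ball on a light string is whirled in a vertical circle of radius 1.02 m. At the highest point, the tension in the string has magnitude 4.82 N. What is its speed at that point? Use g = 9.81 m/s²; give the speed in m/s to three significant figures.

3.76 m/s

At the top, T + mg = mv²/r, so v = √(r(T/m + g)) = √(1.02 × (4.82/1.20 + 9.81)) = √(1.02 × 13.83) = √14.10 = 3.755 m/s.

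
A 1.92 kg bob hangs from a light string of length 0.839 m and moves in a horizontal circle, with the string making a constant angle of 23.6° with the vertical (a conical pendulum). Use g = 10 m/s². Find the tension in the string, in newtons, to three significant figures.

21.0 N

Vertically the bob has no acceleration, so T cosθ = mg.
T = mg/cosθ = 1.92 × 10.0 / cos 23.6° = 19.20/0.9164 = 20.95 N.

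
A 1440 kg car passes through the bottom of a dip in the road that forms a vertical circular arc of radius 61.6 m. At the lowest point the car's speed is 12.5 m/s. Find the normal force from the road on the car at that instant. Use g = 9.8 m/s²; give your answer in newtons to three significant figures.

At the lowest point, N points up (toward the centre) and the weight mg points down (away from the centre), so the net inward force is N − mg = mv²/r.
N = m(v²/r + g) = 1440 × ((12.5)²/61.6 + 9.8) = 1440 × (2.537 + 9.8) = 1440 × 12.34 = 17760 N.

17800 N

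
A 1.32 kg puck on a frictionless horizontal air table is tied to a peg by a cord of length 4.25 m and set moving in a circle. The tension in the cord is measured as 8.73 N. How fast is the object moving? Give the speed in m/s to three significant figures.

5.30 m/s

T = m v²/r ⇒ v = √(T r / m) = √(8.73 × 4.25 / 1.32) = √28.11 = 5.302 m/s.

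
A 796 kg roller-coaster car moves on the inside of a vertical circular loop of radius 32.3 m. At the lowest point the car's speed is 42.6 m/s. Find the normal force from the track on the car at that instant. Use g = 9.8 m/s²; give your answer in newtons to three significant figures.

52500 N

At the lowest point, N points up (toward the centre) and the weight mg points down (away from the centre), so the net inward force is N − mg = mv²/r.
N = m(v²/r + g) = 796 × ((42.6)²/32.3 + 9.8) = 796 × (56.18 + 9.8) = 796 × 65.98 = 52520 N.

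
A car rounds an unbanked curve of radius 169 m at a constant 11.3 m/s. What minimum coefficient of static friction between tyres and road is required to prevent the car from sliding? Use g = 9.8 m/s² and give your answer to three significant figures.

Friction provides the centripetal force: μ_s m g = m v²/r, so μ_s = v²/(g r) = (11.30)²/(9.8 × 169) = 127.7/1656 = 0.07710.

0.0771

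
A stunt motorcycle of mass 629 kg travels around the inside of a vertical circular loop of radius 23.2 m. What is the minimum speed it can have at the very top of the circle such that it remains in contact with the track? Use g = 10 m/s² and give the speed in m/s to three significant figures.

At the top, both weight mg and N point toward the centre: N + mg = mv²/r.
At minimum speed N → 0, so mg = mv_min²/r ⇒ v_min = √(g r) = √(10.0 × 23.2) = 15.23 m/s.

15.2 m/s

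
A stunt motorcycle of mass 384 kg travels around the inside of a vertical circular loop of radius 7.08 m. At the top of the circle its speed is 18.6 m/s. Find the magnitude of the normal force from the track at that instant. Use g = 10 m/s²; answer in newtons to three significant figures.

14900 N

At the top, both N and the weight mg point inward (toward the centre), so N + mg = mv²/r.
N = m(v²/r − g) = 384 × ((18.6)²/7.08 − 10.0) = 384 × (48.86 − 10.0) = 384 × 38.86 = 14920 N.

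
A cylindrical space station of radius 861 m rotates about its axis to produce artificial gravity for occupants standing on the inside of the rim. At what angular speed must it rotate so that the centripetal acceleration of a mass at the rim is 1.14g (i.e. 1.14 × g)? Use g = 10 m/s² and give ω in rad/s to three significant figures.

0.115 rad/s

Centripetal acceleration a_c = ω²r. Setting ω²r = 1.14g:
ω = √(1.14g / r) = √(1.14 × 10.0 / 861) = √0.01324 = 0.1151 rad/s.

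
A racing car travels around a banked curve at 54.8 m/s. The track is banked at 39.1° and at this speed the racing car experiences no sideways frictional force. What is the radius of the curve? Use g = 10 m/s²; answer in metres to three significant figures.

Frictionless banking: tanθ = v²/(rg), so r = v²/(g tanθ).
r = (54.8)²/(10.0 × tan 39.1°) = 3003/(10.0 × 0.8127) = 3003/8.127 = 369.5 m.

370 m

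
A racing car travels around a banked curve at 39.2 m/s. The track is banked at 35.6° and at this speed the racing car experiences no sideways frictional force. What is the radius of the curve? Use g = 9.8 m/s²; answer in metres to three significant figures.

219 m

Frictionless banking: tanθ = v²/(rg), so r = v²/(g tanθ).
r = (39.2)²/(9.8 × tan 35.6°) = 1537/(9.8 × 0.7159) = 1537/7.016 = 219.0 m.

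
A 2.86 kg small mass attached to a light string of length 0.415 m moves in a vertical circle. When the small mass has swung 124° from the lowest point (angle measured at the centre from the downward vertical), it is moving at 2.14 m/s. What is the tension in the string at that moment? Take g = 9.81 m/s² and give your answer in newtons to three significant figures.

15.9 N

Take the radial direction toward the centre of the circle as positive. The component of the weight along the string toward the centre is −mg cos φ (φ measured from the bottom), so Newton's second law along the string gives T − mg cos φ = m v²/r.
cos 124° = -0.5592, so T = m(v²/r + g cos φ) = 2.86 × ((2.14)²/0.415 + 9.81 × -0.5592) = 2.86 × (11.04 + (-5.486)) = 2.86 × 5.549 = 15.87 N.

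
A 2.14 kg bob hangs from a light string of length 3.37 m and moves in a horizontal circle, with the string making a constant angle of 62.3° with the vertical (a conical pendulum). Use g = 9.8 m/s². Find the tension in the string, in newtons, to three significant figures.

Vertically the bob has no acceleration, so T cosθ = mg.
T = mg/cosθ = 2.14 × 9.8 / cos 62.3° = 20.97/0.4648 = 45.12 N.

45.1 N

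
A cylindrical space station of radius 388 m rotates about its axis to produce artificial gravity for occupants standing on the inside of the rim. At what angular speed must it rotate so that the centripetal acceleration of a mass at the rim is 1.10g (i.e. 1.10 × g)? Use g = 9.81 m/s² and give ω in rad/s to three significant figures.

0.167 rad/s

Centripetal acceleration a_c = ω²r. Setting ω²r = 1.10g:
ω = √(1.10g / r) = √(1.10 × 9.81 / 388) = √0.02781 = 0.1668 rad/s.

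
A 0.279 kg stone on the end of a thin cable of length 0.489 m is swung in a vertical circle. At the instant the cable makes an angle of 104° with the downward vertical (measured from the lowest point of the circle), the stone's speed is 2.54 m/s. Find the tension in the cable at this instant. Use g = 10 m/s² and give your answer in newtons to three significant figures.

3.01 N

Take the radial direction toward the centre of the circle as positive. The component of the weight along the string toward the centre is −mg cos φ (φ measured from the bottom), so Newton's second law along the string gives T − mg cos φ = m v²/r.
cos 104° = -0.2419, so T = m(v²/r + g cos φ) = 0.279 × ((2.54)²/0.489 + 10.0 × -0.2419) = 0.279 × (13.19 + (-2.419)) = 0.279 × 10.77 = 3.006 N.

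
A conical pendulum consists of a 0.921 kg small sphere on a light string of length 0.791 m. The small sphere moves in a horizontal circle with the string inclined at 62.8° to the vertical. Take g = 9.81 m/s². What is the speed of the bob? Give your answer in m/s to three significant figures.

3.66 m/s

The radius of the circle is r = L sinθ = 0.791 × sin 62.8° = 0.7035 m.
Horizontally T sinθ = mv²/r and vertically T cosθ = mg, so tanθ = v²/(rg).
v = √(r g tanθ) = √(0.7035 × 9.81 × 1.946) = √13.43 = 3.665 m/s.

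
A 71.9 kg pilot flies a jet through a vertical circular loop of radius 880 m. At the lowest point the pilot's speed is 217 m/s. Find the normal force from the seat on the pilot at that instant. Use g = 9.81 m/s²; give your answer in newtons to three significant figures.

4550 N

At the lowest point, N points up (toward the centre) and the weight mg points down (away from the centre), so the net inward force is N − mg = mv²/r.
N = m(v²/r + g) = 71.9 × ((217)²/880 + 9.81) = 71.9 × (53.51 + 9.81) = 71.9 × 63.32 = 4553 N.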